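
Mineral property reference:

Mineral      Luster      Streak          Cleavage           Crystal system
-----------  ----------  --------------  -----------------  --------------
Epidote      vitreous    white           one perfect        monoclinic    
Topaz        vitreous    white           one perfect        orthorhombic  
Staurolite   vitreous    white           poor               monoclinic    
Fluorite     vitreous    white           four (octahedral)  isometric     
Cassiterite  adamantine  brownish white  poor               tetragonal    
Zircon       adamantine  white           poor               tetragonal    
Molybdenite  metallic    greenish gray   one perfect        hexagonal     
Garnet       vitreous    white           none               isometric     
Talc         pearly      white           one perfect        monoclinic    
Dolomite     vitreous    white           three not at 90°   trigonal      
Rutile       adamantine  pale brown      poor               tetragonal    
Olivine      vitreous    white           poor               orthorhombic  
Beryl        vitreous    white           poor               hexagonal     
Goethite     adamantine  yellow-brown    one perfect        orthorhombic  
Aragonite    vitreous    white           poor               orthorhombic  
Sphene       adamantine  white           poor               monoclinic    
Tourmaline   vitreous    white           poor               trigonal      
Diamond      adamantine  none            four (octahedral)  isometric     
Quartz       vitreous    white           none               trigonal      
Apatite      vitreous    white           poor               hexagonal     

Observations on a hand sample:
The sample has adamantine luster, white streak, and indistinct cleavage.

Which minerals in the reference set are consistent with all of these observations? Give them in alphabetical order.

Sphene, Zircon

Adamantine luster — Cassiterite, Zircon, Rutile, Goethite, Sphene, Diamond remain.
White streak — narrows the field to Zircon, Sphene.
Indistinct cleavage — no further eliminations.
Consistent with every observation: Sphene, Zircon.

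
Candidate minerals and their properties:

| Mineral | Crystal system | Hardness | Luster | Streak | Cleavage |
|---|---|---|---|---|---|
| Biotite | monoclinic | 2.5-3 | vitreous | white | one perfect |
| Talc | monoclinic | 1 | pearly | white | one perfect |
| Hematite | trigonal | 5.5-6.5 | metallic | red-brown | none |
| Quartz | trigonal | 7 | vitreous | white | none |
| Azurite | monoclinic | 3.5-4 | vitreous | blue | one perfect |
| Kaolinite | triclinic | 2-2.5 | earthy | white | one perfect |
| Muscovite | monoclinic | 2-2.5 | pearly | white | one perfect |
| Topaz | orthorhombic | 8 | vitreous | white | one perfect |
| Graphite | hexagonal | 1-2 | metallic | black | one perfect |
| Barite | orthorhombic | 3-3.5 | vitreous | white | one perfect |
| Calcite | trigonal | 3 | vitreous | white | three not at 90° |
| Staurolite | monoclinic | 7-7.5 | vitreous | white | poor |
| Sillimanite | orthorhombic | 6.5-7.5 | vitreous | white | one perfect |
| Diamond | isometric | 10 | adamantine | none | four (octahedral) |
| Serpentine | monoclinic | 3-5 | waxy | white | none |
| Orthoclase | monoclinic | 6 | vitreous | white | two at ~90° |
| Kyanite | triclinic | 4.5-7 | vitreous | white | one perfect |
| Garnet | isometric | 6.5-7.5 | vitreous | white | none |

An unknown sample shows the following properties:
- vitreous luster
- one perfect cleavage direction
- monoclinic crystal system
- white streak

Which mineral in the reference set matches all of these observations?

Vitreous luster: only Biotite, Quartz, Azurite, Topaz, Barite, Calcite, Staurolite, Sillimanite, Orthoclase, Kyanite, Garnet remain.
One perfect cleavage direction eliminates Quartz, Calcite, Staurolite, Orthoclase, Garnet.
Monoclinic crystal system: Biotite, Azurite remain.
White streak eliminates Azurite.
The only mineral consistent with every observation is Biotite.

Biotite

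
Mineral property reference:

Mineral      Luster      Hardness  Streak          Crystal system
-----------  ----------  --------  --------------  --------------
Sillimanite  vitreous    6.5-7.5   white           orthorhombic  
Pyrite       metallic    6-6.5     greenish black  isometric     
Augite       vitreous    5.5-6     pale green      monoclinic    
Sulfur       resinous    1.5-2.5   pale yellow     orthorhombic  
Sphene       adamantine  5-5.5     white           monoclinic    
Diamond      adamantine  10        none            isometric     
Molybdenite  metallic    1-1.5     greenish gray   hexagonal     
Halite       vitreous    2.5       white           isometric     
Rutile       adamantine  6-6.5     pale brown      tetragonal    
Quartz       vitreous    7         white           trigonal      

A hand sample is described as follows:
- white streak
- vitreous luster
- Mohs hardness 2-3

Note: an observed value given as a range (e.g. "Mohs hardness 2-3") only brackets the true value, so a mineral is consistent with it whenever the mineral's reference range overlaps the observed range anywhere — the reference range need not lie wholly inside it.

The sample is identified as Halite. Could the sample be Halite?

Consistent

White streak — matches Halite (white streak).
Vitreous luster — matches Halite (vitreous luster).
Mohs hardness 2-3 — matches Halite (hardness 2.5).
All observations are consistent with the tabulated values for Halite.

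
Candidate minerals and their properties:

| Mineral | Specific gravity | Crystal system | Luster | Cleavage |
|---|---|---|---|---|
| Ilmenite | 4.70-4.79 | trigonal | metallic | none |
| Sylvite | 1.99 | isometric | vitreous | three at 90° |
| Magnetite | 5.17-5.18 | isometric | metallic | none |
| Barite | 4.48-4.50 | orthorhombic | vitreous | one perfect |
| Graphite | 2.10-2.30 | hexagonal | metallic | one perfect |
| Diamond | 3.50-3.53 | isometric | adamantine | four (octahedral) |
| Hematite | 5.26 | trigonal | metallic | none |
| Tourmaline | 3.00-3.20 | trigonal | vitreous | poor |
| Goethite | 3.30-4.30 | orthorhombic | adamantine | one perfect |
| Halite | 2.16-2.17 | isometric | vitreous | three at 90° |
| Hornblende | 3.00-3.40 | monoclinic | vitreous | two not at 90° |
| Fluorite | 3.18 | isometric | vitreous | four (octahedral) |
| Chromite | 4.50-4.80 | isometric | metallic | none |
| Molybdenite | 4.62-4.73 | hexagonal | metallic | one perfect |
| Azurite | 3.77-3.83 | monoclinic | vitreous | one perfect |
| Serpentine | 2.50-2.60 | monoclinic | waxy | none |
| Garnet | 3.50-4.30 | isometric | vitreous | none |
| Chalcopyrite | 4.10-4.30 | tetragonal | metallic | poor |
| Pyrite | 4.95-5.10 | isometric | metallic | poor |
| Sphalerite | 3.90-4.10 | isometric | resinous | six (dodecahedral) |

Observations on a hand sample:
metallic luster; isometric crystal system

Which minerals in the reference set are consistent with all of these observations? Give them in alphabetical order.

Metallic luster — only Ilmenite, Magnetite, Graphite, Hematite, Chromite, Molybdenite, Chalcopyrite, Pyrite remain.
Isometric crystal system — Magnetite, Chromite, Pyrite remain.
Remaining candidates: Chromite, Magnetite, Pyrite.

Chromite, Magnetite, Pyrite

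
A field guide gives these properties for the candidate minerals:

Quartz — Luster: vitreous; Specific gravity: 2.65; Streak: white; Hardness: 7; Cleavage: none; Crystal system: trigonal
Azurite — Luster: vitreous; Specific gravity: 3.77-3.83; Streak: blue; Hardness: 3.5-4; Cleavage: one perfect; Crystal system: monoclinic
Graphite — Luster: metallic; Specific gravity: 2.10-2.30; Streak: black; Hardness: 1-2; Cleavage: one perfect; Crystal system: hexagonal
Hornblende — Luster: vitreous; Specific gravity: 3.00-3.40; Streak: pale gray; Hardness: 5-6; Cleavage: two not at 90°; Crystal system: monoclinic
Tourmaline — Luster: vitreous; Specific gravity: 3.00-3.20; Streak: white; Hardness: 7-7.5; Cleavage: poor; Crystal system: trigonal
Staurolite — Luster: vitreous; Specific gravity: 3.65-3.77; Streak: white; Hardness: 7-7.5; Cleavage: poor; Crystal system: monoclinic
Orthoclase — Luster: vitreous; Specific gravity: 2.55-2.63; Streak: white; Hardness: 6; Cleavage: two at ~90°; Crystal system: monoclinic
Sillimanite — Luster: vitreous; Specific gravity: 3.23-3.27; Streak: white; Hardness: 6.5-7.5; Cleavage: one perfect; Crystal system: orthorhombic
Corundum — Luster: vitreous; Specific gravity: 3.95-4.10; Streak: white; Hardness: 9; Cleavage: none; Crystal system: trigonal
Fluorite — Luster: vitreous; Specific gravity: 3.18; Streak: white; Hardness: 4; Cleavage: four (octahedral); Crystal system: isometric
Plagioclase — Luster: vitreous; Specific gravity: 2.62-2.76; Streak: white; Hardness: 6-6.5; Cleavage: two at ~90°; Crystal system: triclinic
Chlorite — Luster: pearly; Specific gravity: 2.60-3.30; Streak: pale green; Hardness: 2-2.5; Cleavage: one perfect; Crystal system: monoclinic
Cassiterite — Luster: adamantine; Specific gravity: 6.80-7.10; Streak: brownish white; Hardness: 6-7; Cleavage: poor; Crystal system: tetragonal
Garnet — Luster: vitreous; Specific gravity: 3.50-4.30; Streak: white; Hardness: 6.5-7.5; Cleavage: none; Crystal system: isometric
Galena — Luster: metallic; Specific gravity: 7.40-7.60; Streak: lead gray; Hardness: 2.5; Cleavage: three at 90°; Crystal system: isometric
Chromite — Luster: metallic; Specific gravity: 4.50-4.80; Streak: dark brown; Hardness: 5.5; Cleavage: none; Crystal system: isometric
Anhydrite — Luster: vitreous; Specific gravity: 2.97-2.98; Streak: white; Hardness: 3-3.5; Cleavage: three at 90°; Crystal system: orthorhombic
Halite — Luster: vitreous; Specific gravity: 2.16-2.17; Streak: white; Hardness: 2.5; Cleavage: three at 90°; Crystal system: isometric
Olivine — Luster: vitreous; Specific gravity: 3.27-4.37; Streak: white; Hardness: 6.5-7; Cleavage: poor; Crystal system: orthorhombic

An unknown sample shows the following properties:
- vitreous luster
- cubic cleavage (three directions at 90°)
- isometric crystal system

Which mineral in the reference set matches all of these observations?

Halite

Vitreous luster rules out Graphite, Chlorite, Cassiterite, Galena, Chromite.
Cubic cleavage (three directions at 90°): leaves Anhydrite, Halite.
Isometric crystal system excludes Anhydrite.
The only mineral consistent with every observation is Halite.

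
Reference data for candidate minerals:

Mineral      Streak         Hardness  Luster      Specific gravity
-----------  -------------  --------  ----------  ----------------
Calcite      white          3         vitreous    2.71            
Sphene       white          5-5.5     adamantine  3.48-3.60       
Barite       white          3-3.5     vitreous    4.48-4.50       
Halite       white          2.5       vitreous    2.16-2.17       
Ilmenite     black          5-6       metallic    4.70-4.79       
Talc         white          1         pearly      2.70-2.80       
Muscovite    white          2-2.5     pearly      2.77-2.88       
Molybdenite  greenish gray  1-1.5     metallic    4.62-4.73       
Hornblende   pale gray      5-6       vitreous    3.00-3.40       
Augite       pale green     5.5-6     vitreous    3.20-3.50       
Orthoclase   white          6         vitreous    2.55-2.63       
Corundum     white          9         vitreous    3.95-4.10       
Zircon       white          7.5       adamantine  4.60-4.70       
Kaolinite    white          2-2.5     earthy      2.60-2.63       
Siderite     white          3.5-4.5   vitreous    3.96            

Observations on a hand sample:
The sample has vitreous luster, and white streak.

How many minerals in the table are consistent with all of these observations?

6

Vitreous luster: Calcite, Barite, Halite, Hornblende, Augite, Orthoclase, Corundum, Siderite remain.
White streak eliminates Hornblende, Augite.
Remaining candidates: Barite, Calcite, Corundum, Halite, Orthoclase, Siderite.
That is 6 minerals.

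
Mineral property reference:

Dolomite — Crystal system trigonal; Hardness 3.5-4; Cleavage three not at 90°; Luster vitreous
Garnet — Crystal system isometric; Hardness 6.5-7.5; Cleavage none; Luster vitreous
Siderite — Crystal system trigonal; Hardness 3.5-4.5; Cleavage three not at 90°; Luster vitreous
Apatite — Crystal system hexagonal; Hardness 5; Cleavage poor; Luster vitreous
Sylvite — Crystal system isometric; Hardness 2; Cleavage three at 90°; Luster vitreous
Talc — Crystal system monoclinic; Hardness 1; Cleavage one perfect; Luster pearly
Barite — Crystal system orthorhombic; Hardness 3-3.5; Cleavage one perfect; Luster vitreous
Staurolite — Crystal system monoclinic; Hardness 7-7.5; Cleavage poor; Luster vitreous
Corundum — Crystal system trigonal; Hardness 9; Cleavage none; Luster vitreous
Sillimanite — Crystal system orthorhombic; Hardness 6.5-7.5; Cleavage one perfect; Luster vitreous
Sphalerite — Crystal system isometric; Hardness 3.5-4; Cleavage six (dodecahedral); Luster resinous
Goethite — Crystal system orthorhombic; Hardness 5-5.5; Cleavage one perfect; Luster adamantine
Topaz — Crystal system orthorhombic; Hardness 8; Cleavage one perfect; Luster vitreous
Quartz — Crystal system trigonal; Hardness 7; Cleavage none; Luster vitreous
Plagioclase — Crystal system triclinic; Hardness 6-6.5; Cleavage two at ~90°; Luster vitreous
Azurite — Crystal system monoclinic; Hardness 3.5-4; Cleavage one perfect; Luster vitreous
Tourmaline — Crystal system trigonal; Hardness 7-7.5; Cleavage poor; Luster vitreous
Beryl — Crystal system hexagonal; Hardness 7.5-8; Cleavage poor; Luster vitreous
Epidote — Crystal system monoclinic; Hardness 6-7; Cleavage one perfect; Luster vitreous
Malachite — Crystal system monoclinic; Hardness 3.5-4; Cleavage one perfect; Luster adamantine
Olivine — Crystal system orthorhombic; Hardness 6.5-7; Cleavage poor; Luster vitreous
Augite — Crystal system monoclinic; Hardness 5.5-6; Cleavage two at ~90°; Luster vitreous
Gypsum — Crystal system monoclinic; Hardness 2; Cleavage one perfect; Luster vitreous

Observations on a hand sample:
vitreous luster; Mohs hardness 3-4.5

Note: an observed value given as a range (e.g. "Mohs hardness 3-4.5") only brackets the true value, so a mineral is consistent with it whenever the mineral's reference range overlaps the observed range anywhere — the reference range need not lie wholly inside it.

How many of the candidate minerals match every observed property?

Vitreous luster excludes Talc, Sphalerite, Goethite, Malachite.
Mohs hardness 3-4.5: narrows the field to Dolomite, Siderite, Barite, Azurite.
The minerals that satisfy all observations are Azurite, Barite, Dolomite, Siderite.
That is 4 minerals.

4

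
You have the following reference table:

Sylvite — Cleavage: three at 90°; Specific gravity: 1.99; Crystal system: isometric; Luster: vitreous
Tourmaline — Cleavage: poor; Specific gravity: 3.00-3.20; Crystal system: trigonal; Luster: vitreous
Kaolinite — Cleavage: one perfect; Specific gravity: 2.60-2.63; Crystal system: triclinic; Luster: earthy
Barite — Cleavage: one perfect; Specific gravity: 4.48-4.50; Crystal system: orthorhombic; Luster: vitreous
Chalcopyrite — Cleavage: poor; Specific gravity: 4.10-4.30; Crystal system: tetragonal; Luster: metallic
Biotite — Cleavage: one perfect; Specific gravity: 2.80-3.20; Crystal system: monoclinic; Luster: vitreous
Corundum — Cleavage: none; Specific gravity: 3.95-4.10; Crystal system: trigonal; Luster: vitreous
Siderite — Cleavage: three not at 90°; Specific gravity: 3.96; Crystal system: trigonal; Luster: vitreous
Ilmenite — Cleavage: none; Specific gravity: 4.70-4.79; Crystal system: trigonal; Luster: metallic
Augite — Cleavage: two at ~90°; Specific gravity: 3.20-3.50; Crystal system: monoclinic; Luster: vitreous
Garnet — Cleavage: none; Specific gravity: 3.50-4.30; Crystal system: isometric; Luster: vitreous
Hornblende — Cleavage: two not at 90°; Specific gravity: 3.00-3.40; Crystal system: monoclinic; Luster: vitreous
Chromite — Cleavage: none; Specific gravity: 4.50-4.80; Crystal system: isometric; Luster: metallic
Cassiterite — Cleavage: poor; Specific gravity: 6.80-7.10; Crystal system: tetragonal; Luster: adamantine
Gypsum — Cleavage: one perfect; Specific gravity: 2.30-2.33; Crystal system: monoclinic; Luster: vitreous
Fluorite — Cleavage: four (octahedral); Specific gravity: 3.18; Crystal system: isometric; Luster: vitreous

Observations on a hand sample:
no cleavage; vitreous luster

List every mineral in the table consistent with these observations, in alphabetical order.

No cleavage — leaves Corundum, Ilmenite, Garnet, Chromite.
Vitreous luster is inconsistent with Ilmenite, Chromite.
Remaining candidates: Corundum, Garnet.

Corundum, Garnet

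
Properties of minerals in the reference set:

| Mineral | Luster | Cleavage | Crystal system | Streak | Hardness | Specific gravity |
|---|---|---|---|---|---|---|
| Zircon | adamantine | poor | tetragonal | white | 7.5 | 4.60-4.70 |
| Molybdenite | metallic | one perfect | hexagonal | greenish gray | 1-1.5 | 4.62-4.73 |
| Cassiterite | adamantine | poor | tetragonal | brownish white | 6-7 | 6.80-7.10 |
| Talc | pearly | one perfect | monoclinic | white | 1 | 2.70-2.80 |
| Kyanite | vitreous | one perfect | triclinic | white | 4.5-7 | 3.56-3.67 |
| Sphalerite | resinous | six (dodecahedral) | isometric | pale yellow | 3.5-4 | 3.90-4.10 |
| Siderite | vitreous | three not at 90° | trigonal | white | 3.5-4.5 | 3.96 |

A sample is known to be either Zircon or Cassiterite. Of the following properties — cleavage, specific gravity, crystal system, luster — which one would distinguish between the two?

Cleavage: both poor — shared.
Specific gravity: Zircon 4.60-4.70, Cassiterite 6.80-7.10 — different.
Crystal system: both tetragonal — shared.
Luster: both adamantine — shared.
Of the listed properties, specific gravity is the one that separates them.

specific gravity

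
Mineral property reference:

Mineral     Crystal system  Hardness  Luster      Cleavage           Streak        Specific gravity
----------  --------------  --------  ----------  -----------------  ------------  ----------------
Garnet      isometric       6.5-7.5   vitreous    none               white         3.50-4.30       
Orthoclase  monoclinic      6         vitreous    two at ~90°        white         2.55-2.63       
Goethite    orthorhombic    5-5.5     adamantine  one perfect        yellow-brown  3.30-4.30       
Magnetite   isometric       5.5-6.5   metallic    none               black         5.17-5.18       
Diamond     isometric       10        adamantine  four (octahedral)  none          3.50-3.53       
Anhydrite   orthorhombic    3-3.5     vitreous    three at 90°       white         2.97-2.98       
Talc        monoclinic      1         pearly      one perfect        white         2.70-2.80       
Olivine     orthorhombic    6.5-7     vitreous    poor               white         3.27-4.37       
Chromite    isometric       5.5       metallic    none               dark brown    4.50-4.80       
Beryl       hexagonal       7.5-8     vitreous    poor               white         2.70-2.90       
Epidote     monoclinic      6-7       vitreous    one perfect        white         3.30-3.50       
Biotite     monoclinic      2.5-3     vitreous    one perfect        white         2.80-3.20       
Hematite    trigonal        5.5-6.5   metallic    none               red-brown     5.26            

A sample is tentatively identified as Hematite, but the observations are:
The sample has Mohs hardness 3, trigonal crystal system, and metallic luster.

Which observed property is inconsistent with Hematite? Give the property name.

Mohs hardness 3: Hematite has hardness 5.5-6.5 — does not match.
Trigonal crystal system: Hematite has trigonal system — consistent.
Metallic luster: Hematite has metallic luster — consistent.
The hardness is the one property that does not fit.

hardness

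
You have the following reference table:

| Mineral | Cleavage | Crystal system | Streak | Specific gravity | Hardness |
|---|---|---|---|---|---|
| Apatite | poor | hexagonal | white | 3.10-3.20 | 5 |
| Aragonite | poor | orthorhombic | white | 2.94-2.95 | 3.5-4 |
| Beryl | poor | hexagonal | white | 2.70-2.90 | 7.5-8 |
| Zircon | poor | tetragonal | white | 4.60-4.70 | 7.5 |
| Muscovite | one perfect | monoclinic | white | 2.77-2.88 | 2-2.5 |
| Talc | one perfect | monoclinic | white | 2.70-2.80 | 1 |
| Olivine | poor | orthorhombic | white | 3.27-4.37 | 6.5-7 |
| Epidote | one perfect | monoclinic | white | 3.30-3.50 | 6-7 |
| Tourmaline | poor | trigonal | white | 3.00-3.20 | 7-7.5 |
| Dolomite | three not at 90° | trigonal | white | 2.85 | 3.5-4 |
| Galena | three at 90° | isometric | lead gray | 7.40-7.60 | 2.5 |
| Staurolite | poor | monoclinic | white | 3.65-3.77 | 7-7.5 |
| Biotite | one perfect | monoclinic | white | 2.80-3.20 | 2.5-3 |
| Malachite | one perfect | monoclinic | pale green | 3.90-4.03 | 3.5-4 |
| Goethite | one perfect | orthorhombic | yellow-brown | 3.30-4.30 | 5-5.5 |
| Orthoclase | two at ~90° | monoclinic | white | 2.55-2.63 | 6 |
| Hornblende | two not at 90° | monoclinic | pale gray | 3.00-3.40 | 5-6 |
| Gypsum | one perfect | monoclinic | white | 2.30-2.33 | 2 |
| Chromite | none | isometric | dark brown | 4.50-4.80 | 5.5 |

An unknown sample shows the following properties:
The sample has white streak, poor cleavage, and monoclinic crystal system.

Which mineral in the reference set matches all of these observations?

White streak excludes Galena, Malachite, Goethite, Hornblende, Chromite.
Poor cleavage — only Apatite, Aragonite, Beryl, Zircon, Olivine, Tourmaline, Staurolite remain.
Monoclinic crystal system — only Staurolite remains.
Staurolite is the sole remaining match.

Staurolite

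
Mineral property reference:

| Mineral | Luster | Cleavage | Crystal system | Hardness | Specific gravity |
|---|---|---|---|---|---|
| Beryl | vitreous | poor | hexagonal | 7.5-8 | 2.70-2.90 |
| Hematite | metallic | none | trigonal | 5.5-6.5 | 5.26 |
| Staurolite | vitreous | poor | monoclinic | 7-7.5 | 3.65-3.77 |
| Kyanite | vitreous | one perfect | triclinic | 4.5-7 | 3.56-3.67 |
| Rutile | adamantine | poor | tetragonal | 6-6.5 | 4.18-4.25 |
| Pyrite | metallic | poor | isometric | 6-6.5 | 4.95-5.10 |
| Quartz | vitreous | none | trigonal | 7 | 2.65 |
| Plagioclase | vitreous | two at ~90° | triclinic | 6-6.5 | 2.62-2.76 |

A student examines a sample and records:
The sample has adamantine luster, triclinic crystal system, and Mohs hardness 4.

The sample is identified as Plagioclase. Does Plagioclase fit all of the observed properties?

No

Adamantine luster — Plagioclase has vitreous luster; inconsistent.
Triclinic crystal system — consistent with Plagioclase (triclinic system).
Mohs hardness 4 — Plagioclase has hardness 6-6.5; inconsistent.
2 of the observed properties are inconsistent with Plagioclase.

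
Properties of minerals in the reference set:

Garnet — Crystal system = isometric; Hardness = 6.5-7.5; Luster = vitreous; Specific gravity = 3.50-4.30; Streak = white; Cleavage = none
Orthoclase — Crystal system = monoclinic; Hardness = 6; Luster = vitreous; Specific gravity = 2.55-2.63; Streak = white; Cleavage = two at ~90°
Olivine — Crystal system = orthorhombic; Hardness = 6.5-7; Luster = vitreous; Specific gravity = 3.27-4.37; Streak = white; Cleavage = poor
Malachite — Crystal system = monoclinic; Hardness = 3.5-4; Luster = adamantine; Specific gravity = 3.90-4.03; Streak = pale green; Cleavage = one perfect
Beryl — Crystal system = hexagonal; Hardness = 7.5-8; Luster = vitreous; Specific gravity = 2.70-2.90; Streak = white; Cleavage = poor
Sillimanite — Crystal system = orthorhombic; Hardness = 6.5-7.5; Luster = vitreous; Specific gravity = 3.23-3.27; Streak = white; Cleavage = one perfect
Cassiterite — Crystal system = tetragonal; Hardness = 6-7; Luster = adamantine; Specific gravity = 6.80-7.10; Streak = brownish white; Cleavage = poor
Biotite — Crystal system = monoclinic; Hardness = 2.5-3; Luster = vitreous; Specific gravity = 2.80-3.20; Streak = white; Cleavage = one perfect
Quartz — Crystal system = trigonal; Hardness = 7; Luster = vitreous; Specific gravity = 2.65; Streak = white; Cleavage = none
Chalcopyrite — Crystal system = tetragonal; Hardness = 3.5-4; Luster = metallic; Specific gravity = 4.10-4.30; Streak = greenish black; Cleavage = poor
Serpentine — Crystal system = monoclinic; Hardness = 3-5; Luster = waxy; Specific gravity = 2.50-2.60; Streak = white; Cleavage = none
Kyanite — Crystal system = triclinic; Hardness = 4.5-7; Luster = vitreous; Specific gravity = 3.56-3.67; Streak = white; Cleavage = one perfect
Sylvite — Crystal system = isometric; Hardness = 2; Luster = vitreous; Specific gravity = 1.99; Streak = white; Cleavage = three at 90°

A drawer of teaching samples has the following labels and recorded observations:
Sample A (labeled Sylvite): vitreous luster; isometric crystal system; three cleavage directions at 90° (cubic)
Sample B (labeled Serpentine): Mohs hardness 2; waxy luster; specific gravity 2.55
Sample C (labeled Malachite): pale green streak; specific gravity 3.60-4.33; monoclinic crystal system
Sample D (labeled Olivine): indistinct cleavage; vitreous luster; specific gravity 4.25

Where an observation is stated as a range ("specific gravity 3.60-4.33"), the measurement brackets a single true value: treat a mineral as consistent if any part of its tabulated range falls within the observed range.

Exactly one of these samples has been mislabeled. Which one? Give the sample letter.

B

Sample A: observations are consistent with Sylvite.
Sample B: Mohs hardness 2 is outside the reference for Serpentine (hardness 3-5) — mislabeled.
Sample C: observations are consistent with Malachite.
Sample D: observations are consistent with Olivine.
Sample B is the mislabeled one.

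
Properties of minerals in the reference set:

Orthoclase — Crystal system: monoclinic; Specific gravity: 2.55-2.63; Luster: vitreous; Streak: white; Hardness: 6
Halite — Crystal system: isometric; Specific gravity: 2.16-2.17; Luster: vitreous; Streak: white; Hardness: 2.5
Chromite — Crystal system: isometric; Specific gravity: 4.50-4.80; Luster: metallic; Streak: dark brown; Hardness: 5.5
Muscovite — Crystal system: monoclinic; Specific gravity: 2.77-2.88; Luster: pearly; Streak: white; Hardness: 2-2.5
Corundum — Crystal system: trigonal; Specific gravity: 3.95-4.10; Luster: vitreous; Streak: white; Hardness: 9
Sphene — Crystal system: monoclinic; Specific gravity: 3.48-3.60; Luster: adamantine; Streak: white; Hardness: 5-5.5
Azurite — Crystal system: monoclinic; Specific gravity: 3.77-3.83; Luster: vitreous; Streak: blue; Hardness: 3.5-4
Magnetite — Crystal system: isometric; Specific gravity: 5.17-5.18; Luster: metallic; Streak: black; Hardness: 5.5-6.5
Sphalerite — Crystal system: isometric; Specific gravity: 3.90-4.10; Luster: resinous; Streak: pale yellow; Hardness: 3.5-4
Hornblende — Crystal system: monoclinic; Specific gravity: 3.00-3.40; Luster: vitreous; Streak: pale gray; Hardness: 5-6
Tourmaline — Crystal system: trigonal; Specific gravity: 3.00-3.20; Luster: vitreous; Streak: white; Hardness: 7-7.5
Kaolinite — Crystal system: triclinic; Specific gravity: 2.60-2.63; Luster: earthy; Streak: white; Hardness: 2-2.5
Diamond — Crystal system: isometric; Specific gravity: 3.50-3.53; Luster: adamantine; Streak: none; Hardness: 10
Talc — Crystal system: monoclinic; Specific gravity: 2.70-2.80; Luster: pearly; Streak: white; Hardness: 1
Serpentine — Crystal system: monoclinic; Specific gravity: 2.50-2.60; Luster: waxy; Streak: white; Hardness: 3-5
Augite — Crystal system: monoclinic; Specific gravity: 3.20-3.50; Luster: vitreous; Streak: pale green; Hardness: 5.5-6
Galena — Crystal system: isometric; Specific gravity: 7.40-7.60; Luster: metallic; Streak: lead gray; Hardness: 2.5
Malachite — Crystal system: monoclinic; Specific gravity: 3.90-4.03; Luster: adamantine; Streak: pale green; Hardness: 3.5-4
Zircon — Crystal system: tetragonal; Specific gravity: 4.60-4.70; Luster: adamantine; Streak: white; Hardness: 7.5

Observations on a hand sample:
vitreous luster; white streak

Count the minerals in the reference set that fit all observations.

Vitreous luster — only Orthoclase, Halite, Corundum, Azurite, Hornblende, Tourmaline, Augite remain.
White streak rules out Azurite, Hornblende, Augite.
Consistent with every observation: Corundum, Halite, Orthoclase, Tourmaline.
That is 4 minerals.

4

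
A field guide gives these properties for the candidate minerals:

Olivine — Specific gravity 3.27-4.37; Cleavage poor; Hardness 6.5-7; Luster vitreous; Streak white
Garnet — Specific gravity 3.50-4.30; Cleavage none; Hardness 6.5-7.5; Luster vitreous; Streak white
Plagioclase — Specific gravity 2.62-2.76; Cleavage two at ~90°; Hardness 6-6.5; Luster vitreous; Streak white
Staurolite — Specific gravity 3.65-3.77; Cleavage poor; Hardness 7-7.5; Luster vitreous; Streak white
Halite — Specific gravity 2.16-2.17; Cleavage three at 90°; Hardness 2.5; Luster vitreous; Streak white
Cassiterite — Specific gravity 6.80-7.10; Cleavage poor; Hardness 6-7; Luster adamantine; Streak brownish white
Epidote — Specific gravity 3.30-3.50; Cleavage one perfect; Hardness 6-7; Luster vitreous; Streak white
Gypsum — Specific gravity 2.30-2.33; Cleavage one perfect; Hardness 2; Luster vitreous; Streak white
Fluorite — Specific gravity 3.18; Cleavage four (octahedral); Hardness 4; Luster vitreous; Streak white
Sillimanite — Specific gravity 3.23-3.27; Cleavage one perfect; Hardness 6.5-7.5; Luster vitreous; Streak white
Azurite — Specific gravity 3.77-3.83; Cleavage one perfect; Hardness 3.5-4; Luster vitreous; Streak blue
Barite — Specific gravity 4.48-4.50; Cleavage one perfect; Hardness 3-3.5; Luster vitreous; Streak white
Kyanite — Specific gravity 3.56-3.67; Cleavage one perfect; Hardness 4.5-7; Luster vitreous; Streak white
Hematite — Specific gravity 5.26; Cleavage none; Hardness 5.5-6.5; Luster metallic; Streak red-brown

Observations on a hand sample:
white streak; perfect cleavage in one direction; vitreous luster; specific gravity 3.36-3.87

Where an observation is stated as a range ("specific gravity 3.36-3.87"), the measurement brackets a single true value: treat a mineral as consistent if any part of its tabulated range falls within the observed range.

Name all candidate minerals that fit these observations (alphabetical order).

Epidote, Kyanite

White streak is inconsistent with Cassiterite, Azurite, Hematite.
Perfect cleavage in one direction: narrows the field to Epidote, Gypsum, Sillimanite, Barite, Kyanite.
Vitreous luster: all remaining candidates fit.
Specific gravity 3.36-3.87: leaves Epidote, Kyanite.
Consistent with every observation: Epidote, Kyanite.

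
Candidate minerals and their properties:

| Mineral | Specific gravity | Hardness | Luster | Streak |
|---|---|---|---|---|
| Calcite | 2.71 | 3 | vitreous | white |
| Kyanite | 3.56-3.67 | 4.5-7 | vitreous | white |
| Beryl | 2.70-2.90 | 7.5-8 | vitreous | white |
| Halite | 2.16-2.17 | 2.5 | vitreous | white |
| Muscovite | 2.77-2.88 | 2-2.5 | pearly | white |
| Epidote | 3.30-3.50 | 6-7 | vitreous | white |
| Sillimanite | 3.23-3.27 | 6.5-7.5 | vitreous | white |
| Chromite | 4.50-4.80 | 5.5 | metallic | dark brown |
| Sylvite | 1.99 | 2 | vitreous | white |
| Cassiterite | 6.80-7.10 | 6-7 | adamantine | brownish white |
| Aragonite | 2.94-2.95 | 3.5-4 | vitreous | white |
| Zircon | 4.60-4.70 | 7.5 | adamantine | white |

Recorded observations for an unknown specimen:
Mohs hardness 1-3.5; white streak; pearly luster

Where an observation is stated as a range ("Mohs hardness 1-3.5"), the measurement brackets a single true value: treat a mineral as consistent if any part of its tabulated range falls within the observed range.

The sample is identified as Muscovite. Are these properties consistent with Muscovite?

Consistent

Mohs hardness 1-3.5 — matches Muscovite (hardness 2-2.5).
White streak — matches Muscovite (white streak).
Pearly luster — matches Muscovite (pearly luster).
Every observed property is compatible with the reference values for Muscovite.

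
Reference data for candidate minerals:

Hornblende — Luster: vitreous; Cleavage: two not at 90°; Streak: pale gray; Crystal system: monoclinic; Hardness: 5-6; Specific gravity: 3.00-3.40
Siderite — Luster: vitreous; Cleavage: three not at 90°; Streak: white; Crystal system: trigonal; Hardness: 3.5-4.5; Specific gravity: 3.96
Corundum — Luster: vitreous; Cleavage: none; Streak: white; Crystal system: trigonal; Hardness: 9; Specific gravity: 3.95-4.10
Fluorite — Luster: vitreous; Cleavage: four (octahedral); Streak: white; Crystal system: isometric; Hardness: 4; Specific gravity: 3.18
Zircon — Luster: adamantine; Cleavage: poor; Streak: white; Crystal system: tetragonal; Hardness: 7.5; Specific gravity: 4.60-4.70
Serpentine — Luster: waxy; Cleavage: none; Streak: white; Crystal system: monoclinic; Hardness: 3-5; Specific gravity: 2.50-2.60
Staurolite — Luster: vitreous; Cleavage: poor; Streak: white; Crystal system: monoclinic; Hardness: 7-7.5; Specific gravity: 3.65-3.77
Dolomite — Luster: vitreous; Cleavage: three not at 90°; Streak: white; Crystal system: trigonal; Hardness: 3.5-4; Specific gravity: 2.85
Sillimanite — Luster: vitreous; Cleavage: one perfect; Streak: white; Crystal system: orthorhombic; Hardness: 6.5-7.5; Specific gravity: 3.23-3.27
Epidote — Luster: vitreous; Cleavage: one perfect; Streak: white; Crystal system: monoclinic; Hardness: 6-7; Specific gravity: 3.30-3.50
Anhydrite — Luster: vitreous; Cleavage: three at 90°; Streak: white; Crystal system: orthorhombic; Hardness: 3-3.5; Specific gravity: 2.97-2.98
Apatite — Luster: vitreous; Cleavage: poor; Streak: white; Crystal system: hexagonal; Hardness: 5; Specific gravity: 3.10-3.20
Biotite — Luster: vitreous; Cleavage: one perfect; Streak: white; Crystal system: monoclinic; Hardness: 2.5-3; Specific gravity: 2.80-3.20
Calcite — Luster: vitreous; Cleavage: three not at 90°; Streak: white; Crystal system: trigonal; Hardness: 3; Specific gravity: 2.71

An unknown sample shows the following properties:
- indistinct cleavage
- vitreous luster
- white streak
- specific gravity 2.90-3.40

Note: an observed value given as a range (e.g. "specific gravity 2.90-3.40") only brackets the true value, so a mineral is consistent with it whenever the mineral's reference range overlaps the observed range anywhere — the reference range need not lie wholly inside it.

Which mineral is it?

Indistinct cleavage: only Zircon, Staurolite, Apatite remain.
Vitreous luster eliminates Zircon.
White streak: every remaining candidate is consistent.
Specific gravity 2.90-3.40 is inconsistent with Staurolite.
Apatite is the sole remaining match.

Apatite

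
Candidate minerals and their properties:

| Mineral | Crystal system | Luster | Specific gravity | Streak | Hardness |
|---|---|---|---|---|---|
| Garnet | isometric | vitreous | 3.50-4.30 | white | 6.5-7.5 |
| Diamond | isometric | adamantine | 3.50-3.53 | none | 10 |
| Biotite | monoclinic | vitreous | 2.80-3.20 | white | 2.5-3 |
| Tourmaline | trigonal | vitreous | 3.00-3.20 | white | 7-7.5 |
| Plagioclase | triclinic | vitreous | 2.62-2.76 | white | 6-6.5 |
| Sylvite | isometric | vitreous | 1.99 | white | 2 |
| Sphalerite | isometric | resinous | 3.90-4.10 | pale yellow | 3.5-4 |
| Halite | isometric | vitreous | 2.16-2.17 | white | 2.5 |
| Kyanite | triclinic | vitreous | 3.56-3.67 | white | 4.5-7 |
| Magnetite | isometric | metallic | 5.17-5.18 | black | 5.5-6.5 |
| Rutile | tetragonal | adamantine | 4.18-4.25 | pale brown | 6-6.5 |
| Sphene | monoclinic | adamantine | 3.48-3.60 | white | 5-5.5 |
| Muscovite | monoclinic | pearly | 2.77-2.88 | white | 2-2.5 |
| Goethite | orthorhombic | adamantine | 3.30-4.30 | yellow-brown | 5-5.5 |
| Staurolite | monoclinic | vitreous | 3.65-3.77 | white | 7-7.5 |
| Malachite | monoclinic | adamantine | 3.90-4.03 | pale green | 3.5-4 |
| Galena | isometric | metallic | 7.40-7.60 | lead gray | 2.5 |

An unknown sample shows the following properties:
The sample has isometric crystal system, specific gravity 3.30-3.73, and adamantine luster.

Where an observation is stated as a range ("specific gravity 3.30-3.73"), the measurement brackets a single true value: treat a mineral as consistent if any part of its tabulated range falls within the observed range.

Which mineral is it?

Isometric crystal system: only Garnet, Diamond, Sylvite, Sphalerite, Halite, Magnetite, Galena remain.
Specific gravity 3.30-3.73: leaves Garnet, Diamond.
Adamantine luster rules out Garnet.
Only Diamond satisfies all observations.

Diamond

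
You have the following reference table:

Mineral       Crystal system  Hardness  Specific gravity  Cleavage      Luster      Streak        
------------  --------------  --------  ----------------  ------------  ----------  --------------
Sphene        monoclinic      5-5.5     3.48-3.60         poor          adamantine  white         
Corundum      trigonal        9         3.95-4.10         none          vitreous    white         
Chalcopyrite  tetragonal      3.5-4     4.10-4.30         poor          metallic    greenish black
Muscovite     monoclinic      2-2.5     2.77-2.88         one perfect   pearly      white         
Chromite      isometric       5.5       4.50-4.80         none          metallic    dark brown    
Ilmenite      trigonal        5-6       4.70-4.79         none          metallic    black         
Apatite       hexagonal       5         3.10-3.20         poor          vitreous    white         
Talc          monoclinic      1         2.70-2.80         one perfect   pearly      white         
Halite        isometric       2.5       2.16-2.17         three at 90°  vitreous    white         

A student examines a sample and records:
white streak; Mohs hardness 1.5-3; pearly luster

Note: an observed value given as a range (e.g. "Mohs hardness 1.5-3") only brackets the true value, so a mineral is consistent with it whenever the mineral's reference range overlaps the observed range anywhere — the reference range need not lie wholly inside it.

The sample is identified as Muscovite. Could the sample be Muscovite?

Consistent

White streak — fits Muscovite (white streak).
Mohs hardness 1.5-3 — fits Muscovite (hardness 2-2.5).
Pearly luster — fits Muscovite (pearly luster).
All observations are consistent with the tabulated values for Muscovite.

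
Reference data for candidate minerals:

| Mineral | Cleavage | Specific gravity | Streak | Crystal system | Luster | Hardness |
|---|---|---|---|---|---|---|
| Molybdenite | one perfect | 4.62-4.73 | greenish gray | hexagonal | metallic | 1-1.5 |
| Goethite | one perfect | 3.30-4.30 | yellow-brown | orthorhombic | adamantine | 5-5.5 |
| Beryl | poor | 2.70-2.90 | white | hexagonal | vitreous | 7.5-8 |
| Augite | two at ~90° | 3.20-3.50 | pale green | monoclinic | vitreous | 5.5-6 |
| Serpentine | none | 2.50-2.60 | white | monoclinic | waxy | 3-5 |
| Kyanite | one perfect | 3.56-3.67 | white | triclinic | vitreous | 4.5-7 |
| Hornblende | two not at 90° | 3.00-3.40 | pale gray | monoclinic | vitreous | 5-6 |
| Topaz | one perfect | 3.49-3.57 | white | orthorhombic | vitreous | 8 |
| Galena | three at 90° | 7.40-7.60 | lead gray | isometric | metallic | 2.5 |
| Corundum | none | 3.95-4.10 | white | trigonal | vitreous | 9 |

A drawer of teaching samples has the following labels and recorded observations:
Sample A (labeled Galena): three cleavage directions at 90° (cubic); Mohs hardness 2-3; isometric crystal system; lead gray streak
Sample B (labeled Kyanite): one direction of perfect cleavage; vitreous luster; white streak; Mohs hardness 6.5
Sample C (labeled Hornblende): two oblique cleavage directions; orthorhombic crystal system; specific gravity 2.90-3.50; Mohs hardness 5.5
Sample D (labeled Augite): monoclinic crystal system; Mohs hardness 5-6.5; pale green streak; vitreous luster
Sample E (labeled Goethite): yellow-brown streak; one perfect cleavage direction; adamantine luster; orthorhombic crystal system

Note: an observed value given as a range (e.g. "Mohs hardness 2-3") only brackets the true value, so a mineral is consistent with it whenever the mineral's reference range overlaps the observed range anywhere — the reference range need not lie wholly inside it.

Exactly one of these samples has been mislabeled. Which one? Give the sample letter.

Sample A: all recorded properties match Galena.
Sample B: all recorded properties match Kyanite.
Sample C: orthorhombic crystal system is outside the reference for Hornblende (monoclinic system) — mislabeled.
Sample D: all recorded properties match Augite.
Sample E: all recorded properties match Goethite.
The mislabeled specimen is C.

C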